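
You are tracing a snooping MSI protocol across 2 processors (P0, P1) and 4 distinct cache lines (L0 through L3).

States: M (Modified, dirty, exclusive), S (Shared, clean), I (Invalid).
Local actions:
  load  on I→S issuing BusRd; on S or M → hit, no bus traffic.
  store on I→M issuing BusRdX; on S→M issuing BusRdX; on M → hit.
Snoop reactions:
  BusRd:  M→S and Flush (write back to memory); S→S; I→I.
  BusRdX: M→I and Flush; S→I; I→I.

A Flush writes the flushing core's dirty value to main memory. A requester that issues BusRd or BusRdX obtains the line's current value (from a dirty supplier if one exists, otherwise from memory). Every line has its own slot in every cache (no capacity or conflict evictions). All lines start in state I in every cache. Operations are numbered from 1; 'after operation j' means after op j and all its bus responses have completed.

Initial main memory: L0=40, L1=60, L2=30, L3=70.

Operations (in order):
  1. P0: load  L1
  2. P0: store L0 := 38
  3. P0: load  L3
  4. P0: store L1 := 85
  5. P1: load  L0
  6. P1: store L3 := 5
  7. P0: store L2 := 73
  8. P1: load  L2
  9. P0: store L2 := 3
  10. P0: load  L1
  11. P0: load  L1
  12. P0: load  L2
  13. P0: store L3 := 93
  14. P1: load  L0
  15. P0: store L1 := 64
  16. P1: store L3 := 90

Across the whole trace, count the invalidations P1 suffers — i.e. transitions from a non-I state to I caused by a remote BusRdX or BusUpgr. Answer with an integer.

1. P0: load  L1  bus=[BusRd]  L1: P0=S P1=I  mem[L1]=60
2. P0: store L0 := 38  bus=[BusRdX]  L0: P0=M P1=I  mem[L0]=40
3. P0: load  L3  bus=[BusRd]  L3: P0=S P1=I  mem[L3]=70
4. P0: store L1 := 85  bus=[BusRdX]  L1: P0=M P1=I  mem[L1]=60
5. P1: load  L0  bus=[BusRd,Flush]  L0: P0=S P1=S  mem[L0]=38
6. P1: store L3 := 5  bus=[BusRdX]  L3: P0=I P1=M  mem[L3]=70
7. P0: store L2 := 73  bus=[BusRdX]  L2: P0=M P1=I  mem[L2]=30
8. P1: load  L2  bus=[BusRd,Flush]  L2: P0=S P1=S  mem[L2]=73
9. P0: store L2 := 3  bus=[BusRdX]  L2: P0=M P1=I  mem[L2]=73
10. P0: load  L1  bus=[-]  L1: P0=M P1=I  mem[L1]=60
11. P0: load  L1  bus=[-]  L1: P0=M P1=I  mem[L1]=60
12. P0: load  L2  bus=[-]  L2: P0=M P1=I  mem[L2]=73
13. P0: store L3 := 93  bus=[BusRdX,Flush]  L3: P0=M P1=I  mem[L3]=5
14. P1: load  L0  bus=[-]  L0: P0=S P1=S  mem[L0]=38
15. P0: store L1 := 64  bus=[-]  L1: P0=M P1=I  mem[L1]=60
16. P1: store L3 := 90  bus=[BusRdX,Flush]  L3: P0=I P1=M  mem[L3]=93

invalidations = 2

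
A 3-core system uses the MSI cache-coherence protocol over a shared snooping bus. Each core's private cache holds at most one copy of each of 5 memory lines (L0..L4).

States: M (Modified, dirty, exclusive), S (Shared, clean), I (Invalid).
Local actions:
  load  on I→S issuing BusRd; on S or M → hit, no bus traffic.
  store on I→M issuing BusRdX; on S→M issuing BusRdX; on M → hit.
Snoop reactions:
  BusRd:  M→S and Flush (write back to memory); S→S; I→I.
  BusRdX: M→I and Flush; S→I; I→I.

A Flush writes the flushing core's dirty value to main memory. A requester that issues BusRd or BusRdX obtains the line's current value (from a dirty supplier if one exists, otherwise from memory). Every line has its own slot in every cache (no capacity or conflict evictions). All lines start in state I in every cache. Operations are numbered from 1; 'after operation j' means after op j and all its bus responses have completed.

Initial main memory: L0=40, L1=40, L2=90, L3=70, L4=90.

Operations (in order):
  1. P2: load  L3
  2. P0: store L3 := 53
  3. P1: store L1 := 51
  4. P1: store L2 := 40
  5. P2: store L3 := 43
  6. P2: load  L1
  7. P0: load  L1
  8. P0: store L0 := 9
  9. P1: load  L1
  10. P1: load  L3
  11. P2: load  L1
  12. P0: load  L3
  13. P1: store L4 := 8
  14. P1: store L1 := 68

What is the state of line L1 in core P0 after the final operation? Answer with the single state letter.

[1] P2: load  L3 | P0:I, P1:I, P2:S(70) | bus: BusRd
[2] P0: store L3 := 53 | P0:M(53), P1:I, P2:I | bus: BusRdX
[3] P1: store L1 := 51 | P0:I, P1:M(51), P2:I | bus: BusRdX
[4] P1: store L2 := 40 | P0:I, P1:M(40), P2:I | bus: BusRdX
[5] P2: store L3 := 43 | P0:I, P1:I, P2:M(43) | bus: BusRdX,Flush
[6] P2: load  L1 | P0:I, P1:S(51), P2:S(51) | bus: BusRd,Flush
[7] P0: load  L1 | P0:S(51), P1:S(51), P2:S(51) | bus: BusRd
[8] P0: store L0 := 9 | P0:M(9), P1:I, P2:I | bus: BusRdX
[9] P1: load  L1 | P0:S(51), P1:S(51), P2:S(51) | bus: none
[10] P1: load  L3 | P0:I, P1:S(43), P2:S(43) | bus: BusRd,Flush
[11] P2: load  L1 | P0:S(51), P1:S(51), P2:S(51) | bus: none
[12] P0: load  L3 | P0:S(43), P1:S(43), P2:S(43) | bus: BusRd
[13] P1: store L4 := 8 | P0:I, P1:M(8), P2:I | bus: BusRdX
[14] P1: store L1 := 68 | P0:I, P1:M(68), P2:I | bus: BusRdX

state = I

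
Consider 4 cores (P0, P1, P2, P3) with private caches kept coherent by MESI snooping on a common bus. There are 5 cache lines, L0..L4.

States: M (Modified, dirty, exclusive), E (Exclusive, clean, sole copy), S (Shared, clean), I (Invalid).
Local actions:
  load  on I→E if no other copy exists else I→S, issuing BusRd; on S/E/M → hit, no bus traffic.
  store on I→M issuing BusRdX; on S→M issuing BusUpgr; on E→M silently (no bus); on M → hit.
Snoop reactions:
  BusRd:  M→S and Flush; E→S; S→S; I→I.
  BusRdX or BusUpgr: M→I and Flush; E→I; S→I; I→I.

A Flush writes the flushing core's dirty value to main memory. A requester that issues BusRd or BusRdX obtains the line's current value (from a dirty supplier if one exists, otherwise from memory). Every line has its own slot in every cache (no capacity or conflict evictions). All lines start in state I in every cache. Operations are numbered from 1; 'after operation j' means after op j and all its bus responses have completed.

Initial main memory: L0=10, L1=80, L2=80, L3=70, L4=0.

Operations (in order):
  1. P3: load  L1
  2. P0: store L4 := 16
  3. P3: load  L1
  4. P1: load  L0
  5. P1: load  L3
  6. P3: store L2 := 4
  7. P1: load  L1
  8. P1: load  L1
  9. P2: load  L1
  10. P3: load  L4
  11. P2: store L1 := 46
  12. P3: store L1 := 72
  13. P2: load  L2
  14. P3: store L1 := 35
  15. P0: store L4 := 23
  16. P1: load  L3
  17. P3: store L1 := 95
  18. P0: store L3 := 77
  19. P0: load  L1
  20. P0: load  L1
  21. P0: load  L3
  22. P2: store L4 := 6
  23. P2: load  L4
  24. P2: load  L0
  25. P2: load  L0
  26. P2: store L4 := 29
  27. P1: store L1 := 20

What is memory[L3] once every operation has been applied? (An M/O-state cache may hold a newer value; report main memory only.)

memory[L3] = 70

1. P3: load  L1  bus=[BusRd]  L1: P0=I P1=I P2=I P3=E  mem[L1]=80
2. P0: store L4 := 16  bus=[BusRdX]  L4: P0=M P1=I P2=I P3=I  mem[L4]=0
3. P3: load  L1  bus=[-]  L1: P0=I P1=I P2=I P3=E  mem[L1]=80
4. P1: load  L0  bus=[BusRd]  L0: P0=I P1=E P2=I P3=I  mem[L0]=10
5. P1: load  L3  bus=[BusRd]  L3: P0=I P1=E P2=I P3=I  mem[L3]=70
6. P3: store L2 := 4  bus=[BusRdX]  L2: P0=I P1=I P2=I P3=M  mem[L2]=80
7. P1: load  L1  bus=[BusRd]  L1: P0=I P1=S P2=I P3=S  mem[L1]=80
8. P1: load  L1  bus=[-]  L1: P0=I P1=S P2=I P3=S  mem[L1]=80
9. P2: load  L1  bus=[BusRd]  L1: P0=I P1=S P2=S P3=S  mem[L1]=80
10. P3: load  L4  bus=[BusRd,Flush]  L4: P0=S P1=I P2=I P3=S  mem[L4]=16
11. P2: store L1 := 46  bus=[BusUpgr]  L1: P0=I P1=I P2=M P3=I  mem[L1]=80
12. P3: store L1 := 72  bus=[BusRdX,Flush]  L1: P0=I P1=I P2=I P3=M  mem[L1]=46
13. P2: load  L2  bus=[BusRd,Flush]  L2: P0=I P1=I P2=S P3=S  mem[L2]=4
14. P3: store L1 := 35  bus=[-]  L1: P0=I P1=I P2=I P3=M  mem[L1]=46
15. P0: store L4 := 23  bus=[BusUpgr]  L4: P0=M P1=I P2=I P3=I  mem[L4]=16
16. P1: load  L3  bus=[-]  L3: P0=I P1=E P2=I P3=I  mem[L3]=70
17. P3: store L1 := 95  bus=[-]  L1: P0=I P1=I P2=I P3=M  mem[L1]=46
18. P0: store L3 := 77  bus=[BusRdX]  L3: P0=M P1=I P2=I P3=I  mem[L3]=70
19. P0: load  L1  bus=[BusRd,Flush]  L1: P0=S P1=I P2=I P3=S  mem[L1]=95
20. P0: load  L1  bus=[-]  L1: P0=S P1=I P2=I P3=S  mem[L1]=95
21. P0: load  L3  bus=[-]  L3: P0=M P1=I P2=I P3=I  mem[L3]=70
22. P2: store L4 := 6  bus=[BusRdX,Flush]  L4: P0=I P1=I P2=M P3=I  mem[L4]=23
23. P2: load  L4  bus=[-]  L4: P0=I P1=I P2=M P3=I  mem[L4]=23
24. P2: load  L0  bus=[BusRd]  L0: P0=I P1=S P2=S P3=I  mem[L0]=10
25. P2: load  L0  bus=[-]  L0: P0=I P1=S P2=S P3=I  mem[L0]=10
26. P2: store L4 := 29  bus=[-]  L4: P0=I P1=I P2=M P3=I  mem[L4]=23
27. P1: store L1 := 20  bus=[BusRdX]  L1: P0=I P1=M P2=I P3=I  mem[L1]=95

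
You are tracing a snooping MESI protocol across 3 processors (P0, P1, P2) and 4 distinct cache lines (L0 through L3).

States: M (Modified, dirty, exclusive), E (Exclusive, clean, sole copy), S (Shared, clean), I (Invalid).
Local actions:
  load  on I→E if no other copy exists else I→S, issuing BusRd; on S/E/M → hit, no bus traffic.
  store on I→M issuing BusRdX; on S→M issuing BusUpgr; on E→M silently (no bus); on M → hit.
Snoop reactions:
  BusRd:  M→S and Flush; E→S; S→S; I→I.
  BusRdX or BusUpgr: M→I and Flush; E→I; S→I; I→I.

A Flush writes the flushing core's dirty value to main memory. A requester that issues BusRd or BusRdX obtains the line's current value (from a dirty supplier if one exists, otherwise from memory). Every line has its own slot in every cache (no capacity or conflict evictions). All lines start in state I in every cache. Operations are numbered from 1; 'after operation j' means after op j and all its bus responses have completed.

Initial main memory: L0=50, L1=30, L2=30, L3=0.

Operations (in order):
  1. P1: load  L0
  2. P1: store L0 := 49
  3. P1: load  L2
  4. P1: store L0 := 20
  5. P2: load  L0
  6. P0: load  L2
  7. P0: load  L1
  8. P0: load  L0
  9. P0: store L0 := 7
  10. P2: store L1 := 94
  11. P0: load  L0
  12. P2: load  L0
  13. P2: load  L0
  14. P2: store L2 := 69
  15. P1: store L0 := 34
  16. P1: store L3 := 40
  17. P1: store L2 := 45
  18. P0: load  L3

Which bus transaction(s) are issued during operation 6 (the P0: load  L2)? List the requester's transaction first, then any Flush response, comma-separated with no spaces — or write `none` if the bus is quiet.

bus = BusRd

[1] P1: load  L0 | P0:I, P1:E(50), P2:I | bus: BusRd
[2] P1: store L0 := 49 | P0:I, P1:M(49), P2:I | bus: none
[3] P1: load  L2 | P0:I, P1:E(30), P2:I | bus: BusRd
[4] P1: store L0 := 20 | P0:I, P1:M(20), P2:I | bus: none
[5] P2: load  L0 | P0:I, P1:S(20), P2:S(20) | bus: BusRd,Flush
[6] P0: load  L2 | P0:S(30), P1:S(30), P2:I | bus: BusRd
[7] P0: load  L1 | P0:E(30), P1:I, P2:I | bus: BusRd
[8] P0: load  L0 | P0:S(20), P1:S(20), P2:S(20) | bus: BusRd
[9] P0: store L0 := 7 | P0:M(7), P1:I, P2:I | bus: BusUpgr
[10] P2: store L1 := 94 | P0:I, P1:I, P2:M(94) | bus: BusRdX
[11] P0: load  L0 | P0:M(7), P1:I, P2:I | bus: none
[12] P2: load  L0 | P0:S(7), P1:I, P2:S(7) | bus: BusRd,Flush
[13] P2: load  L0 | P0:S(7), P1:I, P2:S(7) | bus: none
[14] P2: store L2 := 69 | P0:I, P1:I, P2:M(69) | bus: BusRdX
[15] P1: store L0 := 34 | P0:I, P1:M(34), P2:I | bus: BusRdX
[16] P1: store L3 := 40 | P0:I, P1:M(40), P2:I | bus: BusRdX
[17] P1: store L2 := 45 | P0:I, P1:M(45), P2:I | bus: BusRdX,Flush
[18] P0: load  L3 | P0:S(40), P1:S(40), P2:I | bus: BusRd,Flush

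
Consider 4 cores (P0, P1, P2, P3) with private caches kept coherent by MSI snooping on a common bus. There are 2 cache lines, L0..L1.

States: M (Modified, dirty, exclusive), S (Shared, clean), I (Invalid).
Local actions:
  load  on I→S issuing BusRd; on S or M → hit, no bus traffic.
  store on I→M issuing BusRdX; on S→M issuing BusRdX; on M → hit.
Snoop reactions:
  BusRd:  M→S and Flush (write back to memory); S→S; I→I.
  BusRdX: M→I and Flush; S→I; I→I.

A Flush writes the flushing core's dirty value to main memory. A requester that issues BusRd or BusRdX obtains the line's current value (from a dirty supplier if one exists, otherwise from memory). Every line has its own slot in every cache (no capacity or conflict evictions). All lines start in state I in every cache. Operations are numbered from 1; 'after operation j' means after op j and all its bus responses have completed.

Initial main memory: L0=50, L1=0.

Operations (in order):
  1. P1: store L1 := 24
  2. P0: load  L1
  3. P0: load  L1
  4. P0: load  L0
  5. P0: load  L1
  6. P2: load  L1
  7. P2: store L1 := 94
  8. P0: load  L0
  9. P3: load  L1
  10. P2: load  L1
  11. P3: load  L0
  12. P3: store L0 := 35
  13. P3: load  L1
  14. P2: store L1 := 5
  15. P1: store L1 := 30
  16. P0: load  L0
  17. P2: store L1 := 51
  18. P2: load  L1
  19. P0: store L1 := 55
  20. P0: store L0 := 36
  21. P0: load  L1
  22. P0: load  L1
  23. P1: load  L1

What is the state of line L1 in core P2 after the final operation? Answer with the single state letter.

state = I

[1] P1: store L1 := 24 | P0:I, P1:M(24), P2:I, P3:I | bus: BusRdX
[2] P0: load  L1 | P0:S(24), P1:S(24), P2:I, P3:I | bus: BusRd,Flush
[3] P0: load  L1 | P0:S(24), P1:S(24), P2:I, P3:I | bus: none
[4] P0: load  L0 | P0:S(50), P1:I, P2:I, P3:I | bus: BusRd
[5] P0: load  L1 | P0:S(24), P1:S(24), P2:I, P3:I | bus: none
[6] P2: load  L1 | P0:S(24), P1:S(24), P2:S(24), P3:I | bus: BusRd
[7] P2: store L1 := 94 | P0:I, P1:I, P2:M(94), P3:I | bus: BusRdX
[8] P0: load  L0 | P0:S(50), P1:I, P2:I, P3:I | bus: none
[9] P3: load  L1 | P0:I, P1:I, P2:S(94), P3:S(94) | bus: BusRd,Flush
[10] P2: load  L1 | P0:I, P1:I, P2:S(94), P3:S(94) | bus: none
[11] P3: load  L0 | P0:S(50), P1:I, P2:I, P3:S(50) | bus: BusRd
[12] P3: store L0 := 35 | P0:I, P1:I, P2:I, P3:M(35) | bus: BusRdX
[13] P3: load  L1 | P0:I, P1:I, P2:S(94), P3:S(94) | bus: none
[14] P2: store L1 := 5 | P0:I, P1:I, P2:M(5), P3:I | bus: BusRdX
[15] P1: store L1 := 30 | P0:I, P1:M(30), P2:I, P3:I | bus: BusRdX,Flush
[16] P0: load  L0 | P0:S(35), P1:I, P2:I, P3:S(35) | bus: BusRd,Flush
[17] P2: store L1 := 51 | P0:I, P1:I, P2:M(51), P3:I | bus: BusRdX,Flush
[18] P2: load  L1 | P0:I, P1:I, P2:M(51), P3:I | bus: none
[19] P0: store L1 := 55 | P0:M(55), P1:I, P2:I, P3:I | bus: BusRdX,Flush
[20] P0: store L0 := 36 | P0:M(36), P1:I, P2:I, P3:I | bus: BusRdX
[21] P0: load  L1 | P0:M(55), P1:I, P2:I, P3:I | bus: none
[22] P0: load  L1 | P0:M(55), P1:I, P2:I, P3:I | bus: none
[23] P1: load  L1 | P0:S(55), P1:S(55), P2:I, P3:I | bus: BusRd,Flush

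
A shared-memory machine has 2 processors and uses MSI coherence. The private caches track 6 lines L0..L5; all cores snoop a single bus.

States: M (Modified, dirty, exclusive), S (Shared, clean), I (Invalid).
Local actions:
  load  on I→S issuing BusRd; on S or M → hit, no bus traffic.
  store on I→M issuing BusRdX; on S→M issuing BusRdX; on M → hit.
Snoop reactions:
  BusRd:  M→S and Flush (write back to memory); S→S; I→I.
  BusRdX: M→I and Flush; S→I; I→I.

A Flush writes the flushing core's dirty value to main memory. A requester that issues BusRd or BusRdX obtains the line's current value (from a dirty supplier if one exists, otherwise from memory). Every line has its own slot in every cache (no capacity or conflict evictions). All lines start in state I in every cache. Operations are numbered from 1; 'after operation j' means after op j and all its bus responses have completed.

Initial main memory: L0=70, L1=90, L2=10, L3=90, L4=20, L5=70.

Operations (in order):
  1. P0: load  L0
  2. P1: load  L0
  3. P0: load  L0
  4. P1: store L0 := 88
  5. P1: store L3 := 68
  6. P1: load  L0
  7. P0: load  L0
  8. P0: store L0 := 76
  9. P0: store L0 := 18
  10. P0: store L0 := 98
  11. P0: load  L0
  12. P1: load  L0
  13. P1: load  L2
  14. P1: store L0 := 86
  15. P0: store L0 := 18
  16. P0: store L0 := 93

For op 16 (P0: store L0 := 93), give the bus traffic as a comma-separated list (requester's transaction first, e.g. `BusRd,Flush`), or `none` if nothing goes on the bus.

bus = none

  op1 P0: load  L0 → S/I on L0; bus BusRd; mem=70
  op2 P1: load  L0 → S/S on L0; bus BusRd; mem=70
  op3 P0: load  L0 → S/S on L0; bus (none); mem=70
  op4 P1: store L0 := 88 → I/M on L0; bus BusRdX; mem=70
  op5 P1: store L3 := 68 → I/M on L3; bus BusRdX; mem=90
  op6 P1: load  L0 → I/M on L0; bus (none); mem=70
  op7 P0: load  L0 → S/S on L0; bus BusRd Flush; mem=88
  op8 P0: store L0 := 76 → M/I on L0; bus BusRdX; mem=88
  op9 P0: store L0 := 18 → M/I on L0; bus (none); mem=88
  op10 P0: store L0 := 98 → M/I on L0; bus (none); mem=88
  op11 P0: load  L0 → M/I on L0; bus (none); mem=88
  op12 P1: load  L0 → S/S on L0; bus BusRd Flush; mem=98
  op13 P1: load  L2 → I/S on L2; bus BusRd; mem=10
  op14 P1: store L0 := 86 → I/M on L0; bus BusRdX; mem=98
  op15 P0: store L0 := 18 → M/I on L0; bus BusRdX Flush; mem=86
  op16 P0: store L0 := 93 → M/I on L0; bus (none); mem=86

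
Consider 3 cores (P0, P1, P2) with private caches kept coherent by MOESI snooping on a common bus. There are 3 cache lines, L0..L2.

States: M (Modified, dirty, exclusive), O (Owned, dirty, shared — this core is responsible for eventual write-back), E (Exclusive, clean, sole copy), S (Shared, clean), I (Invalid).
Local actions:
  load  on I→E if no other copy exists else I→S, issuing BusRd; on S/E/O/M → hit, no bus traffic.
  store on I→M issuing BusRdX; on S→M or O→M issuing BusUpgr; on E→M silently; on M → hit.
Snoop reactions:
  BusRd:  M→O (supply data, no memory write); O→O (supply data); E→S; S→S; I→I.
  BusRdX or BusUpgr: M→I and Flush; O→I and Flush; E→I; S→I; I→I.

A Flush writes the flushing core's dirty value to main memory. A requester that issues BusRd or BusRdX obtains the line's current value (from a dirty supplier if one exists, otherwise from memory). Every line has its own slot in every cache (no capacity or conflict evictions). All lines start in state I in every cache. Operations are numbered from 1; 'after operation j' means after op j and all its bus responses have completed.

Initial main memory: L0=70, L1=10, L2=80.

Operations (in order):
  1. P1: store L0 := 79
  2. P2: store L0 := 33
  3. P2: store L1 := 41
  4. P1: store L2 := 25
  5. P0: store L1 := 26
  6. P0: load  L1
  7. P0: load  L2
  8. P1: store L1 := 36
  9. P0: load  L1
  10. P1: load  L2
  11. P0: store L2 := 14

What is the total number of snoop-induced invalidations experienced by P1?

  op1 P1: store L0 := 79 → I/M/I on L0; bus BusRdX; mem=70
  op2 P2: store L0 := 33 → I/I/M on L0; bus BusRdX Flush; mem=79
  op3 P2: store L1 := 41 → I/I/M on L1; bus BusRdX; mem=10
  op4 P1: store L2 := 25 → I/M/I on L2; bus BusRdX; mem=80
  op5 P0: store L1 := 26 → M/I/I on L1; bus BusRdX Flush; mem=41
  op6 P0: load  L1 → M/I/I on L1; bus (none); mem=41
  op7 P0: load  L2 → S/O/I on L2; bus BusRd; mem=80
  op8 P1: store L1 := 36 → I/M/I on L1; bus BusRdX Flush; mem=26
  op9 P0: load  L1 → S/O/I on L1; bus BusRd; mem=26
  op10 P1: load  L2 → S/O/I on L2; bus (none); mem=80
  op11 P0: store L2 := 14 → M/I/I on L2; bus BusUpgr Flush; mem=25

invalidations = 2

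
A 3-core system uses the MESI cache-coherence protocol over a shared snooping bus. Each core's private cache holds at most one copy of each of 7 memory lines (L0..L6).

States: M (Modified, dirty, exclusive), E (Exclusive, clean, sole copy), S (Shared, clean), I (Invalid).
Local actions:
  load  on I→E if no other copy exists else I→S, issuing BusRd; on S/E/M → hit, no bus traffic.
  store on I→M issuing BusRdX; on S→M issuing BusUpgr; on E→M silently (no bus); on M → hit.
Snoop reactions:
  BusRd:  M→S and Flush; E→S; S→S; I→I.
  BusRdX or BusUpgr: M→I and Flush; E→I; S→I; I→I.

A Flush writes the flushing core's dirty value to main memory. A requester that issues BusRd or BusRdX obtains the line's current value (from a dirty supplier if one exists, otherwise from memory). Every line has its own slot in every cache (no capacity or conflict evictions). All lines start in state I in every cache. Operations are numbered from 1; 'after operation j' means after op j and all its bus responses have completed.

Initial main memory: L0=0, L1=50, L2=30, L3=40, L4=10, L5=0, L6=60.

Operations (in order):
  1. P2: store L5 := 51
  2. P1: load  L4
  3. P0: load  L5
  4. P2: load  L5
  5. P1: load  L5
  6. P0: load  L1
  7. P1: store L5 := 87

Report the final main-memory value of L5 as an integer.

memory[L5] = 51

[1] P2: store L5 := 51 | P0:I, P1:I, P2:M(51) | bus: BusRdX
[2] P1: load  L4 | P0:I, P1:E(10), P2:I | bus: BusRd
[3] P0: load  L5 | P0:S(51), P1:I, P2:S(51) | bus: BusRd,Flush
[4] P2: load  L5 | P0:S(51), P1:I, P2:S(51) | bus: none
[5] P1: load  L5 | P0:S(51), P1:S(51), P2:S(51) | bus: BusRd
[6] P0: load  L1 | P0:E(50), P1:I, P2:I | bus: BusRd
[7] P1: store L5 := 87 | P0:I, P1:M(87), P2:I | bus: BusUpgr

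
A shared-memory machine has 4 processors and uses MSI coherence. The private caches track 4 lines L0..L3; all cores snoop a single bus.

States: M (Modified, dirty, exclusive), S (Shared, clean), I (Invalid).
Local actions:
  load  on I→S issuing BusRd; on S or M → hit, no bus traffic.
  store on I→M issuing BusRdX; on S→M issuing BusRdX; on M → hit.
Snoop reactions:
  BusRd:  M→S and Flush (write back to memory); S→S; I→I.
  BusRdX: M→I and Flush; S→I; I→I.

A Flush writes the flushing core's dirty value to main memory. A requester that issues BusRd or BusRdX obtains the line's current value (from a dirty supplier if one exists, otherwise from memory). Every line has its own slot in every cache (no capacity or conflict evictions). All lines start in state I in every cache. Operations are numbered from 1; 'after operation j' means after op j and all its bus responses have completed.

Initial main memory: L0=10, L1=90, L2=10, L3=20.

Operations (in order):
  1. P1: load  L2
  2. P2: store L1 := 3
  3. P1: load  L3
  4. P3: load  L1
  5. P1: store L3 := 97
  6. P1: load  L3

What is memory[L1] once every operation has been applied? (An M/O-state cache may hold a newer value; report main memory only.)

memory[L1] = 3

1. P1: load  L2  bus=[BusRd]  L2: P0=I P1=S P2=I P3=I  mem[L2]=10
2. P2: store L1 := 3  bus=[BusRdX]  L1: P0=I P1=I P2=M P3=I  mem[L1]=90
3. P1: load  L3  bus=[BusRd]  L3: P0=I P1=S P2=I P3=I  mem[L3]=20
4. P3: load  L1  bus=[BusRd,Flush]  L1: P0=I P1=I P2=S P3=S  mem[L1]=3
5. P1: store L3 := 97  bus=[BusRdX]  L3: P0=I P1=M P2=I P3=I  mem[L3]=20
6. P1: load  L3  bus=[-]  L3: P0=I P1=M P2=I P3=I  mem[L3]=20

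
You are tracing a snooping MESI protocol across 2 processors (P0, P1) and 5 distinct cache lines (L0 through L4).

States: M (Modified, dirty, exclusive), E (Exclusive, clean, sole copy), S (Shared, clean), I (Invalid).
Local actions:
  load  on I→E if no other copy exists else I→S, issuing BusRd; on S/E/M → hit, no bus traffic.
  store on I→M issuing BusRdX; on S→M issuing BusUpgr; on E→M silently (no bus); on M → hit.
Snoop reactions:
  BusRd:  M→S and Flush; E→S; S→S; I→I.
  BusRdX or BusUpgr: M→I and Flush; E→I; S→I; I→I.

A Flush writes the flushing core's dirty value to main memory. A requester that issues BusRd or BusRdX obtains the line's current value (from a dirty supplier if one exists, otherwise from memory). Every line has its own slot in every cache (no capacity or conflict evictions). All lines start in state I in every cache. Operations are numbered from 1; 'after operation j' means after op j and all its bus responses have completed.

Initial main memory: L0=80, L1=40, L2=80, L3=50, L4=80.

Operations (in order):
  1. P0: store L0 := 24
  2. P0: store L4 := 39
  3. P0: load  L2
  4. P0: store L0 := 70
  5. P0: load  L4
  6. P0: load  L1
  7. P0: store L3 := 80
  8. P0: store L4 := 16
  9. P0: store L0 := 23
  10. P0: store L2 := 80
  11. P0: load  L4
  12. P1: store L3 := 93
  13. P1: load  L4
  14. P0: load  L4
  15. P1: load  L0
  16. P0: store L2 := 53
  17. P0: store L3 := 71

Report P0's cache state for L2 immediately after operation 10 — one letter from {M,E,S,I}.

step 1: P0: store L0 := 24  ⟶  MI  (L0)  txn=BusRdX  M[L0]=80
step 2: P0: store L4 := 39  ⟶  MI  (L4)  txn=BusRdX  M[L4]=80
step 3: P0: load  L2  ⟶  EI  (L2)  txn=BusRd  M[L2]=80
step 4: P0: store L0 := 70  ⟶  MI  (L0)  txn=∅  M[L0]=80
step 5: P0: load  L4  ⟶  MI  (L4)  txn=∅  M[L4]=80
step 6: P0: load  L1  ⟶  EI  (L1)  txn=BusRd  M[L1]=40
step 7: P0: store L3 := 80  ⟶  MI  (L3)  txn=BusRdX  M[L3]=50
step 8: P0: store L4 := 16  ⟶  MI  (L4)  txn=∅  M[L4]=80
step 9: P0: store L0 := 23  ⟶  MI  (L0)  txn=∅  M[L0]=80
step 10: P0: store L2 := 80  ⟶  MI  (L2)  txn=∅  M[L2]=80
step 11: P0: load  L4  ⟶  MI  (L4)  txn=∅  M[L4]=80
step 12: P1: store L3 := 93  ⟶  IM  (L3)  txn=BusRdX+Flush  M[L3]=80
step 13: P1: load  L4  ⟶  SS  (L4)  txn=BusRd+Flush  M[L4]=16
step 14: P0: load  L4  ⟶  SS  (L4)  txn=∅  M[L4]=16
step 15: P1: load  L0  ⟶  SS  (L0)  txn=BusRd+Flush  M[L0]=23
step 16: P0: store L2 := 53  ⟶  MI  (L2)  txn=∅  M[L2]=80
step 17: P0: store L3 := 71  ⟶  MI  (L3)  txn=BusRdX+Flush  M[L3]=93

state = M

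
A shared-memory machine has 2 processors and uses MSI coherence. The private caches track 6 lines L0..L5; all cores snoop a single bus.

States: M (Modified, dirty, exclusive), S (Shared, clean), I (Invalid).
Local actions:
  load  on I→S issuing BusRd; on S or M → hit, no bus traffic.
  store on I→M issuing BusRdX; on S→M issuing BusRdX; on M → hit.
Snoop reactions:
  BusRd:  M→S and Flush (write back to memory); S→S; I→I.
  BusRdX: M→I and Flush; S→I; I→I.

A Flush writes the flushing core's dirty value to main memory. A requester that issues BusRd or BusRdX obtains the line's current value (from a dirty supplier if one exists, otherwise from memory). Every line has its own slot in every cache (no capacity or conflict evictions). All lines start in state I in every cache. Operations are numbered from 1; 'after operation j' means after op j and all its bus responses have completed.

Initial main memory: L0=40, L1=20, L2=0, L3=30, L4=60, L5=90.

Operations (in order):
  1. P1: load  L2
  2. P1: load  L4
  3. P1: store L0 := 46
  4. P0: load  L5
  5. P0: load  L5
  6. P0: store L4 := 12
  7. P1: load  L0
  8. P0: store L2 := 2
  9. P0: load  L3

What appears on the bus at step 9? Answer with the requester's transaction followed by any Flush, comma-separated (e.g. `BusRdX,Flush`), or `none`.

bus = BusRd

  op1 P1: load  L2 → I/S on L2; bus BusRd; mem=0
  op2 P1: load  L4 → I/S on L4; bus BusRd; mem=60
  op3 P1: store L0 := 46 → I/M on L0; bus BusRdX; mem=40
  op4 P0: load  L5 → S/I on L5; bus BusRd; mem=90
  op5 P0: load  L5 → S/I on L5; bus (none); mem=90
  op6 P0: store L4 := 12 → M/I on L4; bus BusRdX; mem=60
  op7 P1: load  L0 → I/M on L0; bus (none); mem=40
  op8 P0: store L2 := 2 → M/I on L2; bus BusRdX; mem=0
  op9 P0: load  L3 → S/I on L3; bus BusRd; mem=30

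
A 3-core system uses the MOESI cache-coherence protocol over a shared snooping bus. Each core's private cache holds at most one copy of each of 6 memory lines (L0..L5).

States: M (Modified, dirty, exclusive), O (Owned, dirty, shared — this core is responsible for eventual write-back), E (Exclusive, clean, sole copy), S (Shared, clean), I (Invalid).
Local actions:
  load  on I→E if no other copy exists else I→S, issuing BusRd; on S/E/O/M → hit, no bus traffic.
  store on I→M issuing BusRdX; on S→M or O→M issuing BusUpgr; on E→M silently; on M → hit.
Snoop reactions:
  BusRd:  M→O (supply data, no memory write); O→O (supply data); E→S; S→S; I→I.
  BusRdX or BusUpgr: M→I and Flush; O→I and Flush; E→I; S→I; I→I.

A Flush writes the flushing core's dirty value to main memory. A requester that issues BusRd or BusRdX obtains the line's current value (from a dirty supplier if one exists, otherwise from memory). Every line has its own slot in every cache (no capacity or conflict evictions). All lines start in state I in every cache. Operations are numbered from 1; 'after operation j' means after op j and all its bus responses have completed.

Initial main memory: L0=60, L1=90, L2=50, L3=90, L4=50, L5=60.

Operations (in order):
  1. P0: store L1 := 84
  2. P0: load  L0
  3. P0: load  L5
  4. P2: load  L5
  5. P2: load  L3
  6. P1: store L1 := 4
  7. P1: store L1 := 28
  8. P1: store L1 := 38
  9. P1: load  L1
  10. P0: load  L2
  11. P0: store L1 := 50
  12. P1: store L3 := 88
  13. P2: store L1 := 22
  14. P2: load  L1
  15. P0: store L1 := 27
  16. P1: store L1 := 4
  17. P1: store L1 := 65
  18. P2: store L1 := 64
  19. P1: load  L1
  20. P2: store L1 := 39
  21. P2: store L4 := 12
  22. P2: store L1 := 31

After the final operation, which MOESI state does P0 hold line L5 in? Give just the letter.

state = S

step 1: P0: store L1 := 84  ⟶  MII  (L1)  txn=BusRdX  M[L1]=90
step 2: P0: load  L0  ⟶  EII  (L0)  txn=BusRd  M[L0]=60
step 3: P0: load  L5  ⟶  EII  (L5)  txn=BusRd  M[L5]=60
step 4: P2: load  L5  ⟶  SIS  (L5)  txn=BusRd  M[L5]=60
step 5: P2: load  L3  ⟶  IIE  (L3)  txn=BusRd  M[L3]=90
step 6: P1: store L1 := 4  ⟶  IMI  (L1)  txn=BusRdX+Flush  M[L1]=84
step 7: P1: store L1 := 28  ⟶  IMI  (L1)  txn=∅  M[L1]=84
step 8: P1: store L1 := 38  ⟶  IMI  (L1)  txn=∅  M[L1]=84
step 9: P1: load  L1  ⟶  IMI  (L1)  txn=∅  M[L1]=84
step 10: P0: load  L2  ⟶  EII  (L2)  txn=BusRd  M[L2]=50
step 11: P0: store L1 := 50  ⟶  MII  (L1)  txn=BusRdX+Flush  M[L1]=38
step 12: P1: store L3 := 88  ⟶  IMI  (L3)  txn=BusRdX  M[L3]=90
step 13: P2: store L1 := 22  ⟶  IIM  (L1)  txn=BusRdX+Flush  M[L1]=50
step 14: P2: load  L1  ⟶  IIM  (L1)  txn=∅  M[L1]=50
step 15: P0: store L1 := 27  ⟶  MII  (L1)  txn=BusRdX+Flush  M[L1]=22
step 16: P1: store L1 := 4  ⟶  IMI  (L1)  txn=BusRdX+Flush  M[L1]=27
step 17: P1: store L1 := 65  ⟶  IMI  (L1)  txn=∅  M[L1]=27
step 18: P2: store L1 := 64  ⟶  IIM  (L1)  txn=BusRdX+Flush  M[L1]=65
step 19: P1: load  L1  ⟶  ISO  (L1)  txn=BusRd  M[L1]=65
step 20: P2: store L1 := 39  ⟶  IIM  (L1)  txn=BusUpgr  M[L1]=65
step 21: P2: store L4 := 12  ⟶  IIM  (L4)  txn=BusRdX  M[L4]=50
step 22: P2: store L1 := 31  ⟶  IIM  (L1)  txn=∅  M[L1]=65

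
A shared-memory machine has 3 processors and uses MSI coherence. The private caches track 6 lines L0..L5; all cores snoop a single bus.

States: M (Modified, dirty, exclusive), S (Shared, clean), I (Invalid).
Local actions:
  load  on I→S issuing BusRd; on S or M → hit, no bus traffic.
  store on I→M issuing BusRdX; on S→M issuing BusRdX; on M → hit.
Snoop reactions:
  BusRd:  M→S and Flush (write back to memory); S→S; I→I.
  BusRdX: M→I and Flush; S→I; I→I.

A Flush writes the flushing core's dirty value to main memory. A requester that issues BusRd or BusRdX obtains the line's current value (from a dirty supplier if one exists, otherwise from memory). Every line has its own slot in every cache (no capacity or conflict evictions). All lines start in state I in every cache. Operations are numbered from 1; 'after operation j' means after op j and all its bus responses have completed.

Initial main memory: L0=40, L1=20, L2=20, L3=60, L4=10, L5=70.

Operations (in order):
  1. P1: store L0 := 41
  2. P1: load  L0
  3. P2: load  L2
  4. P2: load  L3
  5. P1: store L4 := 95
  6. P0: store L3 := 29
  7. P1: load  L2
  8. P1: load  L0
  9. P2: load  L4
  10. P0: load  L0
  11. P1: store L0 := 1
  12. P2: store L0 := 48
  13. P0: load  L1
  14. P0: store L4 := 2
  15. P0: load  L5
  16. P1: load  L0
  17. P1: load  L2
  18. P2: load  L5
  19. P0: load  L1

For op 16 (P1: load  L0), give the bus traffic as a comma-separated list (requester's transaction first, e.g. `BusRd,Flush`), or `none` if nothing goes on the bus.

bus = BusRd,Flush

1. P1: store L0 := 41  bus=[BusRdX]  L0: P0=I P1=M P2=I  mem[L0]=40
2. P1: load  L0  bus=[-]  L0: P0=I P1=M P2=I  mem[L0]=40
3. P2: load  L2  bus=[BusRd]  L2: P0=I P1=I P2=S  mem[L2]=20
4. P2: load  L3  bus=[BusRd]  L3: P0=I P1=I P2=S  mem[L3]=60
5. P1: store L4 := 95  bus=[BusRdX]  L4: P0=I P1=M P2=I  mem[L4]=10
6. P0: store L3 := 29  bus=[BusRdX]  L3: P0=M P1=I P2=I  mem[L3]=60
7. P1: load  L2  bus=[BusRd]  L2: P0=I P1=S P2=S  mem[L2]=20
8. P1: load  L0  bus=[-]  L0: P0=I P1=M P2=I  mem[L0]=40
9. P2: load  L4  bus=[BusRd,Flush]  L4: P0=I P1=S P2=S  mem[L4]=95
10. P0: load  L0  bus=[BusRd,Flush]  L0: P0=S P1=S P2=I  mem[L0]=41
11. P1: store L0 := 1  bus=[BusRdX]  L0: P0=I P1=M P2=I  mem[L0]=41
12. P2: store L0 := 48  bus=[BusRdX,Flush]  L0: P0=I P1=I P2=M  mem[L0]=1
13. P0: load  L1  bus=[BusRd]  L1: P0=S P1=I P2=I  mem[L1]=20
14. P0: store L4 := 2  bus=[BusRdX]  L4: P0=M P1=I P2=I  mem[L4]=95
15. P0: load  L5  bus=[BusRd]  L5: P0=S P1=I P2=I  mem[L5]=70
16. P1: load  L0  bus=[BusRd,Flush]  L0: P0=I P1=S P2=S  mem[L0]=48
17. P1: load  L2  bus=[-]  L2: P0=I P1=S P2=S  mem[L2]=20
18. P2: load  L5  bus=[BusRd]  L5: P0=S P1=I P2=S  mem[L5]=70
19. P0: load  L1  bus=[-]  L1: P0=S P1=I P2=I  mem[L1]=20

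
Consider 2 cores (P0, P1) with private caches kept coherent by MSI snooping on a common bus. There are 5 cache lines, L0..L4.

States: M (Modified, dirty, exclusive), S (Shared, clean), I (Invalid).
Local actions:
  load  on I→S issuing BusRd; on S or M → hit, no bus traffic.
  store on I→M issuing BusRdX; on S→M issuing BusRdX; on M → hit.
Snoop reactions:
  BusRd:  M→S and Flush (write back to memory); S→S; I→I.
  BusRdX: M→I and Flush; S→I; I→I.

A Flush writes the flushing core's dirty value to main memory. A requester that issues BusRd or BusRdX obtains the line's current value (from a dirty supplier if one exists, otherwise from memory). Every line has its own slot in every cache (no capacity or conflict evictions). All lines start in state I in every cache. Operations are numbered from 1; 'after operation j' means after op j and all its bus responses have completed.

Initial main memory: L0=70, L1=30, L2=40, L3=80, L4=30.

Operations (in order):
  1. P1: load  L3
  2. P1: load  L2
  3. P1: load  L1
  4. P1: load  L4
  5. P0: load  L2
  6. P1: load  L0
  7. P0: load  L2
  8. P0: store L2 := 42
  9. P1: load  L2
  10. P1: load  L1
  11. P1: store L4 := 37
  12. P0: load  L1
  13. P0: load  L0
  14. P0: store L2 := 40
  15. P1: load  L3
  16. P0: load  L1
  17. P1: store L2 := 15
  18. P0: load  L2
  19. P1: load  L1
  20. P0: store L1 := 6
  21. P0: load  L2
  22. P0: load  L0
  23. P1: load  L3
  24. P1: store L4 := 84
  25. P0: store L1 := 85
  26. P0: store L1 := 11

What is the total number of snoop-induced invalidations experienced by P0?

  op1 P1: load  L3 → I/S on L3; bus BusRd; mem=80
  op2 P1: load  L2 → I/S on L2; bus BusRd; mem=40
  op3 P1: load  L1 → I/S on L1; bus BusRd; mem=30
  op4 P1: load  L4 → I/S on L4; bus BusRd; mem=30
  op5 P0: load  L2 → S/S on L2; bus BusRd; mem=40
  op6 P1: load  L0 → I/S on L0; bus BusRd; mem=70
  op7 P0: load  L2 → S/S on L2; bus (none); mem=40
  op8 P0: store L2 := 42 → M/I on L2; bus BusRdX; mem=40
  op9 P1: load  L2 → S/S on L2; bus BusRd Flush; mem=42
  op10 P1: load  L1 → I/S on L1; bus (none); mem=30
  op11 P1: store L4 := 37 → I/M on L4; bus BusRdX; mem=30
  op12 P0: load  L1 → S/S on L1; bus BusRd; mem=30
  op13 P0: load  L0 → S/S on L0; bus BusRd; mem=70
  op14 P0: store L2 := 40 → M/I on L2; bus BusRdX; mem=42
  op15 P1: load  L3 → I/S on L3; bus (none); mem=80
  op16 P0: load  L1 → S/S on L1; bus (none); mem=30
  op17 P1: store L2 := 15 → I/M on L2; bus BusRdX Flush; mem=40
  op18 P0: load  L2 → S/S on L2; bus BusRd Flush; mem=15
  op19 P1: load  L1 → S/S on L1; bus (none); mem=30
  op20 P0: store L1 := 6 → M/I on L1; bus BusRdX; mem=30
  op21 P0: load  L2 → S/S on L2; bus (none); mem=15
  op22 P0: load  L0 → S/S on L0; bus (none); mem=70
  op23 P1: load  L3 → I/S on L3; bus (none); mem=80
  op24 P1: store L4 := 84 → I/M on L4; bus (none); mem=30
  op25 P0: store L1 := 85 → M/I on L1; bus (none); mem=30
  op26 P0: store L1 := 11 → M/I on L1; bus (none); mem=30

invalidations = 1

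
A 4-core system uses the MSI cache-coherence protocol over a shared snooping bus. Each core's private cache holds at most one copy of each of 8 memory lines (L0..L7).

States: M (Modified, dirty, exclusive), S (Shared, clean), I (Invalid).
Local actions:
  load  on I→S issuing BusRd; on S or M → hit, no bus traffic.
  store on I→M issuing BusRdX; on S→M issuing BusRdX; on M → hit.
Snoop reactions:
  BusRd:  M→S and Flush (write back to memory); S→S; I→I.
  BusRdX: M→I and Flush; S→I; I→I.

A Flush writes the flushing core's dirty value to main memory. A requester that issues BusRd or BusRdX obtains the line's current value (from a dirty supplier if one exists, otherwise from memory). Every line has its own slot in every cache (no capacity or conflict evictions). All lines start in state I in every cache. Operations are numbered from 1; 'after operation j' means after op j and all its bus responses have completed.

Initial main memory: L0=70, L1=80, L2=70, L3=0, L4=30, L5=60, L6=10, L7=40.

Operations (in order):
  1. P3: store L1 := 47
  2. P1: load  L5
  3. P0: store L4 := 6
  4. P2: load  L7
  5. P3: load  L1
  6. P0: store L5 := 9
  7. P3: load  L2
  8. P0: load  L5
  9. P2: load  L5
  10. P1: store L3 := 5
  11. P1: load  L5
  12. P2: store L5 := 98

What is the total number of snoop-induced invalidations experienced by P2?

invalidations = 0

[1] P3: store L1 := 47 | P0:I, P1:I, P2:I, P3:M(47) | bus: BusRdX
[2] P1: load  L5 | P0:I, P1:S(60), P2:I, P3:I | bus: BusRd
[3] P0: store L4 := 6 | P0:M(6), P1:I, P2:I, P3:I | bus: BusRdX
[4] P2: load  L7 | P0:I, P1:I, P2:S(40), P3:I | bus: BusRd
[5] P3: load  L1 | P0:I, P1:I, P2:I, P3:M(47) | bus: none
[6] P0: store L5 := 9 | P0:M(9), P1:I, P2:I, P3:I | bus: BusRdX
[7] P3: load  L2 | P0:I, P1:I, P2:I, P3:S(70) | bus: BusRd
[8] P0: load  L5 | P0:M(9), P1:I, P2:I, P3:I | bus: none
[9] P2: load  L5 | P0:S(9), P1:I, P2:S(9), P3:I | bus: BusRd,Flush
[10] P1: store L3 := 5 | P0:I, P1:M(5), P2:I, P3:I | bus: BusRdX
[11] P1: load  L5 | P0:S(9), P1:S(9), P2:S(9), P3:I | bus: BusRd
[12] P2: store L5 := 98 | P0:I, P1:I, P2:M(98), P3:I | bus: BusRdX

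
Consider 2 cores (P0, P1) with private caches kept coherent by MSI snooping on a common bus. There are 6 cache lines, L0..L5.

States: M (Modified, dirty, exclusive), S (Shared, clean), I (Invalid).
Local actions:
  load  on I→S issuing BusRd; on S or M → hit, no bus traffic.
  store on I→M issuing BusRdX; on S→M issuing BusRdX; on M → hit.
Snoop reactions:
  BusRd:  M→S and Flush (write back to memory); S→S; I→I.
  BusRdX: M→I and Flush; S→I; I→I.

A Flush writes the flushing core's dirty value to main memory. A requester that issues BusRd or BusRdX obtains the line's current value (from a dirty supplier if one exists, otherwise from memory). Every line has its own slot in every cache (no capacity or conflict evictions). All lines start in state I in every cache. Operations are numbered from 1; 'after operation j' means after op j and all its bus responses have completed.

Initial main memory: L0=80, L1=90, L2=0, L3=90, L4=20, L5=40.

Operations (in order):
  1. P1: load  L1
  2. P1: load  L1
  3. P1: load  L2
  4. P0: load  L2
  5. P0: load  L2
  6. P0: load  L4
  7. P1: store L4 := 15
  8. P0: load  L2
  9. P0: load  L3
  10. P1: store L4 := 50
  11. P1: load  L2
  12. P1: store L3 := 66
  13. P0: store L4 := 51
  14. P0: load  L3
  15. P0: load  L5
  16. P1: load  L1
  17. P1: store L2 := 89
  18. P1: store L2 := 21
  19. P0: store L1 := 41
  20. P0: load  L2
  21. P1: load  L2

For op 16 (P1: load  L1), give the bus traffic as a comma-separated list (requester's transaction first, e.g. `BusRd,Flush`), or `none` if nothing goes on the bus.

bus = none

step 1: P1: load  L1  ⟶  IS  (L1)  txn=BusRd  M[L1]=90
step 2: P1: load  L1  ⟶  IS  (L1)  txn=∅  M[L1]=90
step 3: P1: load  L2  ⟶  IS  (L2)  txn=BusRd  M[L2]=0
step 4: P0: load  L2  ⟶  SS  (L2)  txn=BusRd  M[L2]=0
step 5: P0: load  L2  ⟶  SS  (L2)  txn=∅  M[L2]=0
step 6: P0: load  L4  ⟶  SI  (L4)  txn=BusRd  M[L4]=20
step 7: P1: store L4 := 15  ⟶  IM  (L4)  txn=BusRdX  M[L4]=20
step 8: P0: load  L2  ⟶  SS  (L2)  txn=∅  M[L2]=0
step 9: P0: load  L3  ⟶  SI  (L3)  txn=BusRd  M[L3]=90
step 10: P1: store L4 := 50  ⟶  IM  (L4)  txn=∅  M[L4]=20
step 11: P1: load  L2  ⟶  SS  (L2)  txn=∅  M[L2]=0
step 12: P1: store L3 := 66  ⟶  IM  (L3)  txn=BusRdX  M[L3]=90
step 13: P0: store L4 := 51  ⟶  MI  (L4)  txn=BusRdX+Flush  M[L4]=50
step 14: P0: load  L3  ⟶  SS  (L3)  txn=BusRd+Flush  M[L3]=66
step 15: P0: load  L5  ⟶  SI  (L5)  txn=BusRd  M[L5]=40
step 16: P1: load  L1  ⟶  IS  (L1)  txn=∅  M[L1]=90
step 17: P1: store L2 := 89  ⟶  IM  (L2)  txn=BusRdX  M[L2]=0
step 18: P1: store L2 := 21  ⟶  IM  (L2)  txn=∅  M[L2]=0
step 19: P0: store L1 := 41  ⟶  MI  (L1)  txn=BusRdX  M[L1]=90
step 20: P0: load  L2  ⟶  SS  (L2)  txn=BusRd+Flush  M[L2]=21
step 21: P1: load  L2  ⟶  SS  (L2)  txn=∅  M[L2]=21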